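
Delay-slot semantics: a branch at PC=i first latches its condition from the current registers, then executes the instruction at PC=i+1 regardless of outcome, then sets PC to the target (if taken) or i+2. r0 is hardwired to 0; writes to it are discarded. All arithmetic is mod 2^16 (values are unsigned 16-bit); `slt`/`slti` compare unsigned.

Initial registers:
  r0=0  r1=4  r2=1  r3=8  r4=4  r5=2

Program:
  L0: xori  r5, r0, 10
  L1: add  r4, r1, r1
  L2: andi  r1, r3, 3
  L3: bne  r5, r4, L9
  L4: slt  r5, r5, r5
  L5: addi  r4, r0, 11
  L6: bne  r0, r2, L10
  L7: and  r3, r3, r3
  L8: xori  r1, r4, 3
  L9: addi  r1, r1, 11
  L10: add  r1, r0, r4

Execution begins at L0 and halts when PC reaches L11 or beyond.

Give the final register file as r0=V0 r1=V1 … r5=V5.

r0=0 r1=8 r2=1 r3=8 r4=8 r5=0

#0 xori  r5, r0, 10 ; 0/4/1/8/4/10
#1 add  r4, r1, r1 ; 0/4/1/8/8/10
#2 andi  r1, r3, 3 ; 0/0/1/8/8/10
#3 bne  r5, r4, L9 ; 0/0/1/8/8/10 ; →target
#4 slt  r5, r5, r5 ; 0/0/1/8/8/0
#9 addi  r1, r1, 11 ; 0/11/1/8/8/0
#10 add  r1, r0, r4 ; 0/8/1/8/8/0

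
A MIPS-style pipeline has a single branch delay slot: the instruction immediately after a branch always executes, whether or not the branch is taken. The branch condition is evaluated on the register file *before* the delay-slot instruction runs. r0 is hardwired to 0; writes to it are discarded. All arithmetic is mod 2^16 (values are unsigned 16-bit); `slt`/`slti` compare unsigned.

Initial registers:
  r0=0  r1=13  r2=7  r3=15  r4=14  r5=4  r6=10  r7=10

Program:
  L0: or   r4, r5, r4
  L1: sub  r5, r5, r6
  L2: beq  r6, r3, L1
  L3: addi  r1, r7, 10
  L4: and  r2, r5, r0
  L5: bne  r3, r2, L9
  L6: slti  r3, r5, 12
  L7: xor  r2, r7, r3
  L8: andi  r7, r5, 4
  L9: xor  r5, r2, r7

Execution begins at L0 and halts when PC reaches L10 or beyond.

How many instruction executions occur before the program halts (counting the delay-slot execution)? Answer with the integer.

8

[0] or   r4, r5, r4  →  {r0:0, r1:13, r2:7, r3:15, r4:14, r5:4, r6:10, r7:10}
[1] sub  r5, r5, r6  →  {r0:0, r1:13, r2:7, r3:15, r4:14, r5:65530, r6:10, r7:10}
[2] beq  r6, r3, L1  →  {r0:0, r1:13, r2:7, r3:15, r4:14, r5:65530, r6:10, r7:10}  ⟨branch fallthrough⟩
[3] addi  r1, r7, 10  →  {r0:0, r1:20, r2:7, r3:15, r4:14, r5:65530, r6:10, r7:10}
[4] and  r2, r5, r0  →  {r0:0, r1:20, r2:0, r3:15, r4:14, r5:65530, r6:10, r7:10}
[5] bne  r3, r2, L9  →  {r0:0, r1:20, r2:0, r3:15, r4:14, r5:65530, r6:10, r7:10}  ⟨branch taken⟩
[6] slti  r3, r5, 12  →  {r0:0, r1:20, r2:0, r3:0, r4:14, r5:65530, r6:10, r7:10}
[9] xor  r5, r2, r7  →  {r0:0, r1:20, r2:0, r3:0, r4:14, r5:10, r6:10, r7:10}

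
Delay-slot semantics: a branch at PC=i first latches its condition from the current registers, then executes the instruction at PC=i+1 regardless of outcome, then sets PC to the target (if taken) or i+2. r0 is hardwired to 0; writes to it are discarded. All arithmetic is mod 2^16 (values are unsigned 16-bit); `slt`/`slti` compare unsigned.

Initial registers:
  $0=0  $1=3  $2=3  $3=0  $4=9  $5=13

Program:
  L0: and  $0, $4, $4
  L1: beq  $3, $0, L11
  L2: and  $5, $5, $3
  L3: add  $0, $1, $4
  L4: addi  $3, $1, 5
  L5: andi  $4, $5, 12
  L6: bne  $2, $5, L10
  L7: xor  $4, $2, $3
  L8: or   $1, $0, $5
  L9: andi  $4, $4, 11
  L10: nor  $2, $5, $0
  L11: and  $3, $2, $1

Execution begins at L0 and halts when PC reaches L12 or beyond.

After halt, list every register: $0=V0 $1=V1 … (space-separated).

$0=0 $1=3 $2=3 $3=3 $4=9 $5=0

  step pc=0: and  $0, $4, $4  regs=(0,3,3,0,9,13)
  step pc=1: beq  $3, $0, L11  cond=T  regs=(0,3,3,0,9,13)
  step pc=2: and  $5, $5, $3  regs=(0,3,3,0,9,0)
  step pc=11: and  $3, $2, $1  regs=(0,3,3,3,9,0)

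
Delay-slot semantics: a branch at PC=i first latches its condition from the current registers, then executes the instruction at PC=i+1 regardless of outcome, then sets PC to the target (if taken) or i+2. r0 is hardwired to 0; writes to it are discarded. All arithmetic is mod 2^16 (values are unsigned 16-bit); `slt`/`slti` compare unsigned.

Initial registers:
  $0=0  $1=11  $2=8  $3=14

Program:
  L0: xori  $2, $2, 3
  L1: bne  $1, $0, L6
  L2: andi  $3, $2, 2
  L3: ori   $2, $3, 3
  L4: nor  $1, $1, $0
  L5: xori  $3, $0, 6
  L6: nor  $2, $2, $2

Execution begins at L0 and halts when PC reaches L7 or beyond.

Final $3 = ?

2

[0] xori  $2, $2, 3  →  {$0:0, $1:11, $2:11, $3:14}
[1] bne  $1, $0, L6  →  {$0:0, $1:11, $2:11, $3:14}  ⟨branch taken⟩
[2] andi  $3, $2, 2  →  {$0:0, $1:11, $2:11, $3:2}
[6] nor  $2, $2, $2  →  {$0:0, $1:11, $2:65524, $3:2}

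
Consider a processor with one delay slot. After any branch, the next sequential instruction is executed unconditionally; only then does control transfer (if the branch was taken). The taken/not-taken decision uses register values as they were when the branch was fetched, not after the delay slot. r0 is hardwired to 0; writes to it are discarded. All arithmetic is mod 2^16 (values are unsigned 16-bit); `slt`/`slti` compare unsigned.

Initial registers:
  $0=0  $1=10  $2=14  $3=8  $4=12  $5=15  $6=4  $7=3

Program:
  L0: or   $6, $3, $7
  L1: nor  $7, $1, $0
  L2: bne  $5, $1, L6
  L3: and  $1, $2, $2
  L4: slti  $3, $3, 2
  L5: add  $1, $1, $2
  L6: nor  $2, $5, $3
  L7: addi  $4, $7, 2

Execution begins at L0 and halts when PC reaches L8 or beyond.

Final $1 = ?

14

PC=0  or   $6, $3, $7        | $0=0 $1=10 $2=14 $3=8 $4=12 $5=15 $6=11 $7=3
PC=1  nor  $7, $1, $0        | $0=0 $1=10 $2=14 $3=8 $4=12 $5=15 $6=11 $7=65525
PC=2  bne  $5, $1, L6        | $0=0 $1=10 $2=14 $3=8 $4=12 $5=15 $6=11 $7=65525  [TAKEN]
PC=3  and  $1, $2, $2        | $0=0 $1=14 $2=14 $3=8 $4=12 $5=15 $6=11 $7=65525
PC=6  nor  $2, $5, $3        | $0=0 $1=14 $2=65520 $3=8 $4=12 $5=15 $6=11 $7=65525
PC=7  addi  $4, $7, 2        | $0=0 $1=14 $2=65520 $3=8 $4=65527 $5=15 $6=11 $7=65525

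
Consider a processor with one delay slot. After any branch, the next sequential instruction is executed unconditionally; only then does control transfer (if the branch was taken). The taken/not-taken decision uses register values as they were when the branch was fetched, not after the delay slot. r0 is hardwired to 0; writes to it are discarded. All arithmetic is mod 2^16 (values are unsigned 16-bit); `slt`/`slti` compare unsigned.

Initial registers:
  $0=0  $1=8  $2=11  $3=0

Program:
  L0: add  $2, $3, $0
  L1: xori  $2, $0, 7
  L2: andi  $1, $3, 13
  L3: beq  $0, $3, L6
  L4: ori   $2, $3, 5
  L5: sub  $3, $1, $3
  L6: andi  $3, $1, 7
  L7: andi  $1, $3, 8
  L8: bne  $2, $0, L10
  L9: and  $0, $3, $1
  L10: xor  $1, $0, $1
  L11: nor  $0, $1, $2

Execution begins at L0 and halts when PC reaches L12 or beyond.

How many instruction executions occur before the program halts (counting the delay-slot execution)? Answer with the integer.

[0] add  $2, $3, $0  →  {$0:0, $1:8, $2:0, $3:0}
[1] xori  $2, $0, 7  →  {$0:0, $1:8, $2:7, $3:0}
[2] andi  $1, $3, 13  →  {$0:0, $1:0, $2:7, $3:0}
[3] beq  $0, $3, L6  →  {$0:0, $1:0, $2:7, $3:0}  ⟨branch taken⟩
[4] ori   $2, $3, 5  →  {$0:0, $1:0, $2:5, $3:0}
[6] andi  $3, $1, 7  →  {$0:0, $1:0, $2:5, $3:0}
[7] andi  $1, $3, 8  →  {$0:0, $1:0, $2:5, $3:0}
[8] bne  $2, $0, L10  →  {$0:0, $1:0, $2:5, $3:0}  ⟨branch taken⟩
[9] and  $0, $3, $1  →  {$0:0, $1:0, $2:5, $3:0}
[10] xor  $1, $0, $1  →  {$0:0, $1:0, $2:5, $3:0}
[11] nor  $0, $1, $2  →  {$0:0, $1:0, $2:5, $3:0}

11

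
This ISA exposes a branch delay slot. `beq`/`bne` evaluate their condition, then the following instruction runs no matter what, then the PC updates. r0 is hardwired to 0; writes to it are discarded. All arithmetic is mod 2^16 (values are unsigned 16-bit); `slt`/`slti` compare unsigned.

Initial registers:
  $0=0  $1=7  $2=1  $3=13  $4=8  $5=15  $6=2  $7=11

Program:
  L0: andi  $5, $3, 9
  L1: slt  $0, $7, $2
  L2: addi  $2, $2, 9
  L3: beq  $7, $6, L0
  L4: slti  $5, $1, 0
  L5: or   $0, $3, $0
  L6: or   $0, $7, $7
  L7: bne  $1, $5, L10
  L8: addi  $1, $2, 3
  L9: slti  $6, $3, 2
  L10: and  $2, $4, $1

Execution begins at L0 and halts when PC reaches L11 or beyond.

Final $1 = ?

  step pc=0: andi  $5, $3, 9  regs=(0,7,1,13,8,9,2,11)
  step pc=1: slt  $0, $7, $2  regs=(0,7,1,13,8,9,2,11)
  step pc=2: addi  $2, $2, 9  regs=(0,7,10,13,8,9,2,11)
  step pc=3: beq  $7, $6, L0  cond=F  regs=(0,7,10,13,8,9,2,11)
  step pc=4: slti  $5, $1, 0  regs=(0,7,10,13,8,0,2,11)
  step pc=5: or   $0, $3, $0  regs=(0,7,10,13,8,0,2,11)
  step pc=6: or   $0, $7, $7  regs=(0,7,10,13,8,0,2,11)
  step pc=7: bne  $1, $5, L10  cond=T  regs=(0,7,10,13,8,0,2,11)
  step pc=8: addi  $1, $2, 3  regs=(0,13,10,13,8,0,2,11)
  step pc=10: and  $2, $4, $1  regs=(0,13,8,13,8,0,2,11)

13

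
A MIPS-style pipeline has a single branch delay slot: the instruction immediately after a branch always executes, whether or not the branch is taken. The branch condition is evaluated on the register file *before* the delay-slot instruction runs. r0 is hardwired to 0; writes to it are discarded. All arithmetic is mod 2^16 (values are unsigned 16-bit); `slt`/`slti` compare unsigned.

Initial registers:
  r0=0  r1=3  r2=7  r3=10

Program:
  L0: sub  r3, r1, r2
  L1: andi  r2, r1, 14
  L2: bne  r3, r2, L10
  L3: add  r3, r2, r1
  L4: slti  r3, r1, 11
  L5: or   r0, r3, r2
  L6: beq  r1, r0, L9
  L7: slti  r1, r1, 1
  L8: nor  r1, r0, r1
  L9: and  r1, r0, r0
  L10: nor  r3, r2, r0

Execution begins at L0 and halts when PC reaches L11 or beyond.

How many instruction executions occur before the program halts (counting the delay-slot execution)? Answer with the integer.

5

#0 sub  r3, r1, r2 ; 0/3/7/65532
#1 andi  r2, r1, 14 ; 0/3/2/65532
#2 bne  r3, r2, L10 ; 0/3/2/65532 ; →target
#3 add  r3, r2, r1 ; 0/3/2/5
#10 nor  r3, r2, r0 ; 0/3/2/65533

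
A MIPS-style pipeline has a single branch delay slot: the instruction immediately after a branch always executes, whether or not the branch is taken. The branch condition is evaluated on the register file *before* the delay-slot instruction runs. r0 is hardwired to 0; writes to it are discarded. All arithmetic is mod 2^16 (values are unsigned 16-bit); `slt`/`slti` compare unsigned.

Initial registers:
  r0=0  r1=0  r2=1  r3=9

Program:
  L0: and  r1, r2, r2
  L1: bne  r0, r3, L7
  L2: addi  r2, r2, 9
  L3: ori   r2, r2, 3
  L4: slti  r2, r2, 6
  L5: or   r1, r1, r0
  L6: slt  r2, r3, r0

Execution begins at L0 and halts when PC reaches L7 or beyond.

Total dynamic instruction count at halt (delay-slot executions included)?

[0] and  r1, r2, r2  →  {r0:0, r1:1, r2:1, r3:9}
[1] bne  r0, r3, L7  →  {r0:0, r1:1, r2:1, r3:9}  ⟨branch taken⟩
[2] addi  r2, r2, 9  →  {r0:0, r1:1, r2:10, r3:9}

3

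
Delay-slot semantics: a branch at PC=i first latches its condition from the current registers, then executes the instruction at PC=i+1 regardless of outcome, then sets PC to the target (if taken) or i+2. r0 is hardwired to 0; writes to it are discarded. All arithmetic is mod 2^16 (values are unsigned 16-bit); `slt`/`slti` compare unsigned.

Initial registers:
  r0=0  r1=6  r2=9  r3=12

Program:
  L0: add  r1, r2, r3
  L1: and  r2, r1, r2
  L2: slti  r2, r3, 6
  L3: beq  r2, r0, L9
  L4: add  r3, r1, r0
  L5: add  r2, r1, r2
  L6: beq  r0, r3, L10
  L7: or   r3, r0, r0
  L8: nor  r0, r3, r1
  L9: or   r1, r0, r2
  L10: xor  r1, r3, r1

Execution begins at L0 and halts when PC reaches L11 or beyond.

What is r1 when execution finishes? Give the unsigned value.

21

[0] add  r1, r2, r3  →  {r0:0, r1:21, r2:9, r3:12}
[1] and  r2, r1, r2  →  {r0:0, r1:21, r2:1, r3:12}
[2] slti  r2, r3, 6  →  {r0:0, r1:21, r2:0, r3:12}
[3] beq  r2, r0, L9  →  {r0:0, r1:21, r2:0, r3:12}  ⟨branch taken⟩
[4] add  r3, r1, r0  →  {r0:0, r1:21, r2:0, r3:21}
[9] or   r1, r0, r2  →  {r0:0, r1:0, r2:0, r3:21}
[10] xor  r1, r3, r1  →  {r0:0, r1:21, r2:0, r3:21}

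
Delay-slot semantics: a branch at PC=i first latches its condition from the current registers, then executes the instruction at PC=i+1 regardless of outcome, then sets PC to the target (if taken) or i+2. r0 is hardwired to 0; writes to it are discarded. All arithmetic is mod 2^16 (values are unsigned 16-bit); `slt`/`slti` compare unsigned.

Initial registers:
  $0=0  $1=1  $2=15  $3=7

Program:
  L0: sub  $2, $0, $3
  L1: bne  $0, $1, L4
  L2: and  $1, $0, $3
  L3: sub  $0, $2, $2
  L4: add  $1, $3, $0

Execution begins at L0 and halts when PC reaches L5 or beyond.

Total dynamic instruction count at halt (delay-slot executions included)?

4

PC=0  sub  $2, $0, $3        | $0=0 $1=1 $2=65529 $3=7
PC=1  bne  $0, $1, L4        | $0=0 $1=1 $2=65529 $3=7  [TAKEN]
PC=2  and  $1, $0, $3        | $0=0 $1=0 $2=65529 $3=7
PC=4  add  $1, $3, $0        | $0=0 $1=7 $2=65529 $3=7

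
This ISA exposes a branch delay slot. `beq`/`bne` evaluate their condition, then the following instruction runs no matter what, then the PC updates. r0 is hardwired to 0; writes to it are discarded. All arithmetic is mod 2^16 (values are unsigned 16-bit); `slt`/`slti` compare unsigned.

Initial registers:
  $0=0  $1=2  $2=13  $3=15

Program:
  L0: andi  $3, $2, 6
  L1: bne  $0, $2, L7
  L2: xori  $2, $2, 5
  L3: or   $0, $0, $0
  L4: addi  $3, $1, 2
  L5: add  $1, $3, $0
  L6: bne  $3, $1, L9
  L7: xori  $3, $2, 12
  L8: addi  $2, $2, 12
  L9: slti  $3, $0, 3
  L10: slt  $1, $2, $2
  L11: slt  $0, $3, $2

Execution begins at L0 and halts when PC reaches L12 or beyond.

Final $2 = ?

20

[0] andi  $3, $2, 6  →  {$0:0, $1:2, $2:13, $3:4}
[1] bne  $0, $2, L7  →  {$0:0, $1:2, $2:13, $3:4}  ⟨branch taken⟩
[2] xori  $2, $2, 5  →  {$0:0, $1:2, $2:8, $3:4}
[7] xori  $3, $2, 12  →  {$0:0, $1:2, $2:8, $3:4}
[8] addi  $2, $2, 12  →  {$0:0, $1:2, $2:20, $3:4}
[9] slti  $3, $0, 3  →  {$0:0, $1:2, $2:20, $3:1}
[10] slt  $1, $2, $2  →  {$0:0, $1:0, $2:20, $3:1}
[11] slt  $0, $3, $2  →  {$0:0, $1:0, $2:20, $3:1}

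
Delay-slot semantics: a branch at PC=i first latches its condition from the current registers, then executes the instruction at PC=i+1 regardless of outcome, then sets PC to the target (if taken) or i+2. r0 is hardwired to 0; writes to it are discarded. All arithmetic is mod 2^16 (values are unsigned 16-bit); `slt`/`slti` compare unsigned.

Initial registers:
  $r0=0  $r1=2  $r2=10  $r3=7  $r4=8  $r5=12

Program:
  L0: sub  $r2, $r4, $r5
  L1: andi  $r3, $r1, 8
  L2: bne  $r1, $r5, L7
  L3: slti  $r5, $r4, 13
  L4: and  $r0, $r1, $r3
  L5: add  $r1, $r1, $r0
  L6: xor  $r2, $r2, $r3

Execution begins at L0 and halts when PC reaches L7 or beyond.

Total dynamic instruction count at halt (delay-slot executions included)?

PC=0  sub  $r2, $r4, $r5     | $r0=0 $r1=2 $r2=65532 $r3=7 $r4=8 $r5=12
PC=1  andi  $r3, $r1, 8      | $r0=0 $r1=2 $r2=65532 $r3=0 $r4=8 $r5=12
PC=2  bne  $r1, $r5, L7      | $r0=0 $r1=2 $r2=65532 $r3=0 $r4=8 $r5=12  [TAKEN]
PC=3  slti  $r5, $r4, 13     | $r0=0 $r1=2 $r2=65532 $r3=0 $r4=8 $r5=1

4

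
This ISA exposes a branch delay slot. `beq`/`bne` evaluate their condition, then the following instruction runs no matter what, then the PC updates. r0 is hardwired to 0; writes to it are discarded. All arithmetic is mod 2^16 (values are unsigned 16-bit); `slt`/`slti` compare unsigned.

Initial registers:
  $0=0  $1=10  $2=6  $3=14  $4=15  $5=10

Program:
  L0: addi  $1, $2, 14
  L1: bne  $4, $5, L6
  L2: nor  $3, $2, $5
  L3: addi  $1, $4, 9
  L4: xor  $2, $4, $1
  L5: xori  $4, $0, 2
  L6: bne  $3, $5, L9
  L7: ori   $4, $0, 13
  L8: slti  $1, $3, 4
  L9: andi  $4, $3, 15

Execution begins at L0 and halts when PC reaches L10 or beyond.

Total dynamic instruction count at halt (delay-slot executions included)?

#0 addi  $1, $2, 14 ; 0/20/6/14/15/10
#1 bne  $4, $5, L6 ; 0/20/6/14/15/10 ; →target
#2 nor  $3, $2, $5 ; 0/20/6/65521/15/10
#6 bne  $3, $5, L9 ; 0/20/6/65521/15/10 ; →target
#7 ori   $4, $0, 13 ; 0/20/6/65521/13/10
#9 andi  $4, $3, 15 ; 0/20/6/65521/1/10

6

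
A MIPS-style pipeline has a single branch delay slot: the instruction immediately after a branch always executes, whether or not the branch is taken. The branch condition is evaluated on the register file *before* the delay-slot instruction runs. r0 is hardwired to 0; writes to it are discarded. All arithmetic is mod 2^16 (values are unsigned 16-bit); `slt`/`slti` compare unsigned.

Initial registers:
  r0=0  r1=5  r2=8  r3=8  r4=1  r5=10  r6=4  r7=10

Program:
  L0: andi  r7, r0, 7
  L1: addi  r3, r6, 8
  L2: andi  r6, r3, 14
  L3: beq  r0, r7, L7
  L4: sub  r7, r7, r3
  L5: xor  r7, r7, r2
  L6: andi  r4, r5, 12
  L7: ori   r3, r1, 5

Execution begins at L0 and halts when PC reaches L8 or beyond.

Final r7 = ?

PC=0  andi  r7, r0, 7        | r0=0 r1=5 r2=8 r3=8 r4=1 r5=10 r6=4 r7=0
PC=1  addi  r3, r6, 8        | r0=0 r1=5 r2=8 r3=12 r4=1 r5=10 r6=4 r7=0
PC=2  andi  r6, r3, 14       | r0=0 r1=5 r2=8 r3=12 r4=1 r5=10 r6=12 r7=0
PC=3  beq  r0, r7, L7        | r0=0 r1=5 r2=8 r3=12 r4=1 r5=10 r6=12 r7=0  [TAKEN]
PC=4  sub  r7, r7, r3        | r0=0 r1=5 r2=8 r3=12 r4=1 r5=10 r6=12 r7=65524
PC=7  ori   r3, r1, 5        | r0=0 r1=5 r2=8 r3=5 r4=1 r5=10 r6=12 r7=65524

65524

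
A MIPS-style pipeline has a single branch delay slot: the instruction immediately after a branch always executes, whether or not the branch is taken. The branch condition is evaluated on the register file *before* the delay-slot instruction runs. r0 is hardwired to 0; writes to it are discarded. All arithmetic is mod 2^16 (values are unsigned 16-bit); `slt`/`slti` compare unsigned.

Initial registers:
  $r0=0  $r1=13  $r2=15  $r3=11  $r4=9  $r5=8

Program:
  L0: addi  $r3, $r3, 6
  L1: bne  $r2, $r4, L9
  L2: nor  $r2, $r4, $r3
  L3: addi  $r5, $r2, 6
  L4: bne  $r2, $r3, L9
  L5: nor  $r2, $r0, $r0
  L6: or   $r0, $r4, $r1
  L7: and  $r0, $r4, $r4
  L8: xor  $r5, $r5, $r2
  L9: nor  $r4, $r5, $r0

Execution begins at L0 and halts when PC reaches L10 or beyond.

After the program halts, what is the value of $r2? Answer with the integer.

65510

  step pc=0: addi  $r3, $r3, 6  regs=(0,13,15,17,9,8)
  step pc=1: bne  $r2, $r4, L9  cond=T  regs=(0,13,15,17,9,8)
  step pc=2: nor  $r2, $r4, $r3  regs=(0,13,65510,17,9,8)
  step pc=9: nor  $r4, $r5, $r0  regs=(0,13,65510,17,65527,8)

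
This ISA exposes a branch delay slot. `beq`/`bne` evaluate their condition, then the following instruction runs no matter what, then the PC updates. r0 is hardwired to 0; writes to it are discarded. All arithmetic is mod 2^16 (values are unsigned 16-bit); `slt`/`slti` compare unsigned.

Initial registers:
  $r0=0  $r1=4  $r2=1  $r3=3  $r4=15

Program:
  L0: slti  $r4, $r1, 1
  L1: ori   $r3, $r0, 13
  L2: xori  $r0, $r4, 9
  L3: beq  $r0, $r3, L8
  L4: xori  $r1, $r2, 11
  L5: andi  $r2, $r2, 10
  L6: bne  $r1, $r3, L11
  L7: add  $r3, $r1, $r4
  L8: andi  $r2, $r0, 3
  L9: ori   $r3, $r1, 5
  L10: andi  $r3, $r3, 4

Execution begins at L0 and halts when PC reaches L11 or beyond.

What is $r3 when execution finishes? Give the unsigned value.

10

  step pc=0: slti  $r4, $r1, 1  regs=(0,4,1,3,0)
  step pc=1: ori   $r3, $r0, 13  regs=(0,4,1,13,0)
  step pc=2: xori  $r0, $r4, 9  regs=(0,4,1,13,0)
  step pc=3: beq  $r0, $r3, L8  cond=F  regs=(0,4,1,13,0)
  step pc=4: xori  $r1, $r2, 11  regs=(0,10,1,13,0)
  step pc=5: andi  $r2, $r2, 10  regs=(0,10,0,13,0)
  step pc=6: bne  $r1, $r3, L11  cond=T  regs=(0,10,0,13,0)
  step pc=7: add  $r3, $r1, $r4  regs=(0,10,0,10,0)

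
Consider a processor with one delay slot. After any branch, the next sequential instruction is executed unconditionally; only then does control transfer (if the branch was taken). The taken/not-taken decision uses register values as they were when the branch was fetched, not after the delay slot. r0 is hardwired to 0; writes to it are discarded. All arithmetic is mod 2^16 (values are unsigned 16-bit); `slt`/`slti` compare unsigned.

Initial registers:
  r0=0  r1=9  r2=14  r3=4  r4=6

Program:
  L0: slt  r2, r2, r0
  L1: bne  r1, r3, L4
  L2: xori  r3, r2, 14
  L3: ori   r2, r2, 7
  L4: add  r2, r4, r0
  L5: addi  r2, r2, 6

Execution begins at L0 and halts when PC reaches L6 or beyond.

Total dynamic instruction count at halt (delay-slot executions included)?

PC=0  slt  r2, r2, r0        | r0=0 r1=9 r2=0 r3=4 r4=6
PC=1  bne  r1, r3, L4        | r0=0 r1=9 r2=0 r3=4 r4=6  [TAKEN]
PC=2  xori  r3, r2, 14       | r0=0 r1=9 r2=0 r3=14 r4=6
PC=4  add  r2, r4, r0        | r0=0 r1=9 r2=6 r3=14 r4=6
PC=5  addi  r2, r2, 6        | r0=0 r1=9 r2=12 r3=14 r4=6

5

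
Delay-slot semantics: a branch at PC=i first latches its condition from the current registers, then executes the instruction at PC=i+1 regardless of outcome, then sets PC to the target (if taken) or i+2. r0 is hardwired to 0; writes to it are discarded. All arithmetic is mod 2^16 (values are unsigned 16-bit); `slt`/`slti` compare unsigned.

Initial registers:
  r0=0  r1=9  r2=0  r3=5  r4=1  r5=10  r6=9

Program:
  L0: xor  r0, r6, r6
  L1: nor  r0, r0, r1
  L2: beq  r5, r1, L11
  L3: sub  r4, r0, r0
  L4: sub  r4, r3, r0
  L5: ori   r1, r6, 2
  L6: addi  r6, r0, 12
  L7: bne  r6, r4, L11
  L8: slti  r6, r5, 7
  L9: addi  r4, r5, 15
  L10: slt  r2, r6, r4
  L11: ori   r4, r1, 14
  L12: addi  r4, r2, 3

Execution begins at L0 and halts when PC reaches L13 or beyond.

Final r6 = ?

0

[0] xor  r0, r6, r6  →  {r0:0, r1:9, r2:0, r3:5, r4:1, r5:10, r6:9}
[1] nor  r0, r0, r1  →  {r0:0, r1:9, r2:0, r3:5, r4:1, r5:10, r6:9}
[2] beq  r5, r1, L11  →  {r0:0, r1:9, r2:0, r3:5, r4:1, r5:10, r6:9}  ⟨branch fallthrough⟩
[3] sub  r4, r0, r0  →  {r0:0, r1:9, r2:0, r3:5, r4:0, r5:10, r6:9}
[4] sub  r4, r3, r0  →  {r0:0, r1:9, r2:0, r3:5, r4:5, r5:10, r6:9}
[5] ori   r1, r6, 2  →  {r0:0, r1:11, r2:0, r3:5, r4:5, r5:10, r6:9}
[6] addi  r6, r0, 12  →  {r0:0, r1:11, r2:0, r3:5, r4:5, r5:10, r6:12}
[7] bne  r6, r4, L11  →  {r0:0, r1:11, r2:0, r3:5, r4:5, r5:10, r6:12}  ⟨branch taken⟩
[8] slti  r6, r5, 7  →  {r0:0, r1:11, r2:0, r3:5, r4:5, r5:10, r6:0}
[11] ori   r4, r1, 14  →  {r0:0, r1:11, r2:0, r3:5, r4:15, r5:10, r6:0}
[12] addi  r4, r2, 3  →  {r0:0, r1:11, r2:0, r3:5, r4:3, r5:10, r6:0}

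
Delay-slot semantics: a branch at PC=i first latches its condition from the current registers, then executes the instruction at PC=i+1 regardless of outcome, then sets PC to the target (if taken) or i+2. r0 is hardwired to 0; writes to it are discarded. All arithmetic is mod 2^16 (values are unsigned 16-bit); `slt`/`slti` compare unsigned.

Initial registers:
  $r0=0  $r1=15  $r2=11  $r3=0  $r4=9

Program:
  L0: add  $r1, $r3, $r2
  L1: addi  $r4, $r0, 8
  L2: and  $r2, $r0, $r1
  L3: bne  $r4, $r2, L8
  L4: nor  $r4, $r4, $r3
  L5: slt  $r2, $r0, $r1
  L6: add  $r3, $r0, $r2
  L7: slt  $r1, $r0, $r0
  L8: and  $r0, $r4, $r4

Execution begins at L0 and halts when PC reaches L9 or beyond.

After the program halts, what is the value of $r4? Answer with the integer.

PC=0  add  $r1, $r3, $r2     | $r0=0 $r1=11 $r2=11 $r3=0 $r4=9
PC=1  addi  $r4, $r0, 8      | $r0=0 $r1=11 $r2=11 $r3=0 $r4=8
PC=2  and  $r2, $r0, $r1     | $r0=0 $r1=11 $r2=0 $r3=0 $r4=8
PC=3  bne  $r4, $r2, L8      | $r0=0 $r1=11 $r2=0 $r3=0 $r4=8  [TAKEN]
PC=4  nor  $r4, $r4, $r3     | $r0=0 $r1=11 $r2=0 $r3=0 $r4=65527
PC=8  and  $r0, $r4, $r4     | $r0=0 $r1=11 $r2=0 $r3=0 $r4=65527

65527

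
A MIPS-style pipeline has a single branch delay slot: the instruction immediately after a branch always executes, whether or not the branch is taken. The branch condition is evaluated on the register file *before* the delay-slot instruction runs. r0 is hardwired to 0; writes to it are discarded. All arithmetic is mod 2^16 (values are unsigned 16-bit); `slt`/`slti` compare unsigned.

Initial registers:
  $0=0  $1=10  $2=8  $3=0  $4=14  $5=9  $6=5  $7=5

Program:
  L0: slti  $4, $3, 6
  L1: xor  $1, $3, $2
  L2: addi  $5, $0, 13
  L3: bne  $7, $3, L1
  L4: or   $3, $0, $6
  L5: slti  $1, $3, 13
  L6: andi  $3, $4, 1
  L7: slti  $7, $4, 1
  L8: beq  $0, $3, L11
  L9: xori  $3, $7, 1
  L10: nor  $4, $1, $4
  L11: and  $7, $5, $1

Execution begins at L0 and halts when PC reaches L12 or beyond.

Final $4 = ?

65534

  step pc=0: slti  $4, $3, 6  regs=(0,10,8,0,1,9,5,5)
  step pc=1: xor  $1, $3, $2  regs=(0,8,8,0,1,9,5,5)
  step pc=2: addi  $5, $0, 13  regs=(0,8,8,0,1,13,5,5)
  step pc=3: bne  $7, $3, L1  cond=T  regs=(0,8,8,0,1,13,5,5)
  step pc=4: or   $3, $0, $6  regs=(0,8,8,5,1,13,5,5)
  step pc=1: xor  $1, $3, $2  regs=(0,13,8,5,1,13,5,5)
  step pc=2: addi  $5, $0, 13  regs=(0,13,8,5,1,13,5,5)
  step pc=3: bne  $7, $3, L1  cond=F  regs=(0,13,8,5,1,13,5,5)
  step pc=4: or   $3, $0, $6  regs=(0,13,8,5,1,13,5,5)
  step pc=5: slti  $1, $3, 13  regs=(0,1,8,5,1,13,5,5)
  step pc=6: andi  $3, $4, 1  regs=(0,1,8,1,1,13,5,5)
  step pc=7: slti  $7, $4, 1  regs=(0,1,8,1,1,13,5,0)
  step pc=8: beq  $0, $3, L11  cond=F  regs=(0,1,8,1,1,13,5,0)
  step pc=9: xori  $3, $7, 1  regs=(0,1,8,1,1,13,5,0)
  step pc=10: nor  $4, $1, $4  regs=(0,1,8,1,65534,13,5,0)
  step pc=11: and  $7, $5, $1  regs=(0,1,8,1,65534,13,5,1)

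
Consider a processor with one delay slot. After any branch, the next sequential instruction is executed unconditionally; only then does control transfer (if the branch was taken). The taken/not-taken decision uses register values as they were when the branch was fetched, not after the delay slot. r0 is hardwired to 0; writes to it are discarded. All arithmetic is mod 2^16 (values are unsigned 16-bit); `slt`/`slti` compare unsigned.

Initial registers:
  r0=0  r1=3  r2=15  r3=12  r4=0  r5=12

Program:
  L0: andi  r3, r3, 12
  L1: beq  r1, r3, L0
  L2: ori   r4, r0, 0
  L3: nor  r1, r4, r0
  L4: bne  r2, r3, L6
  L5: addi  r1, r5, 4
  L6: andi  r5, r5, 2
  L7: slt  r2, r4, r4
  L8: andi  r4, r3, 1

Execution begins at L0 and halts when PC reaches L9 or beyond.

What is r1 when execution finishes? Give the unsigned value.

16

#0 andi  r3, r3, 12 ; 0/3/15/12/0/12
#1 beq  r1, r3, L0 ; 0/3/15/12/0/12 ; →fallthru
#2 ori   r4, r0, 0 ; 0/3/15/12/0/12
#3 nor  r1, r4, r0 ; 0/65535/15/12/0/12
#4 bne  r2, r3, L6 ; 0/65535/15/12/0/12 ; →target
#5 addi  r1, r5, 4 ; 0/16/15/12/0/12
#6 andi  r5, r5, 2 ; 0/16/15/12/0/0
#7 slt  r2, r4, r4 ; 0/16/0/12/0/0
#8 andi  r4, r3, 1 ; 0/16/0/12/0/0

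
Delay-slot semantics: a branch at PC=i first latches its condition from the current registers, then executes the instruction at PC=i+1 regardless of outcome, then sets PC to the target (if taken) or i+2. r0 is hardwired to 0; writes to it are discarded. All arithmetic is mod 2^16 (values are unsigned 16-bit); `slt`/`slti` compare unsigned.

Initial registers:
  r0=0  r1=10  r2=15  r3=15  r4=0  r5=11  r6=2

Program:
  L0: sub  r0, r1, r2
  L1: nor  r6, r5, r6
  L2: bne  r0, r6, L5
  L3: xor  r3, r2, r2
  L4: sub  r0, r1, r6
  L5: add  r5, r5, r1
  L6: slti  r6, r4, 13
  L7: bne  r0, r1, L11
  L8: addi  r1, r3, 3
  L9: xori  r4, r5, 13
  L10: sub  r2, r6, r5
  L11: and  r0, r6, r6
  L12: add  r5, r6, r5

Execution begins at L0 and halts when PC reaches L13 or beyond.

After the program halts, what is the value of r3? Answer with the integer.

0

PC=0  sub  r0, r1, r2        | r0=0 r1=10 r2=15 r3=15 r4=0 r5=11 r6=2
PC=1  nor  r6, r5, r6        | r0=0 r1=10 r2=15 r3=15 r4=0 r5=11 r6=65524
PC=2  bne  r0, r6, L5        | r0=0 r1=10 r2=15 r3=15 r4=0 r5=11 r6=65524  [TAKEN]
PC=3  xor  r3, r2, r2        | r0=0 r1=10 r2=15 r3=0 r4=0 r5=11 r6=65524
PC=5  add  r5, r5, r1        | r0=0 r1=10 r2=15 r3=0 r4=0 r5=21 r6=65524
PC=6  slti  r6, r4, 13       | r0=0 r1=10 r2=15 r3=0 r4=0 r5=21 r6=1
PC=7  bne  r0, r1, L11       | r0=0 r1=10 r2=15 r3=0 r4=0 r5=21 r6=1  [TAKEN]
PC=8  addi  r1, r3, 3        | r0=0 r1=3 r2=15 r3=0 r4=0 r5=21 r6=1
PC=11 and  r0, r6, r6        | r0=0 r1=3 r2=15 r3=0 r4=0 r5=21 r6=1
PC=12 add  r5, r6, r5        | r0=0 r1=3 r2=15 r3=0 r4=0 r5=22 r6=1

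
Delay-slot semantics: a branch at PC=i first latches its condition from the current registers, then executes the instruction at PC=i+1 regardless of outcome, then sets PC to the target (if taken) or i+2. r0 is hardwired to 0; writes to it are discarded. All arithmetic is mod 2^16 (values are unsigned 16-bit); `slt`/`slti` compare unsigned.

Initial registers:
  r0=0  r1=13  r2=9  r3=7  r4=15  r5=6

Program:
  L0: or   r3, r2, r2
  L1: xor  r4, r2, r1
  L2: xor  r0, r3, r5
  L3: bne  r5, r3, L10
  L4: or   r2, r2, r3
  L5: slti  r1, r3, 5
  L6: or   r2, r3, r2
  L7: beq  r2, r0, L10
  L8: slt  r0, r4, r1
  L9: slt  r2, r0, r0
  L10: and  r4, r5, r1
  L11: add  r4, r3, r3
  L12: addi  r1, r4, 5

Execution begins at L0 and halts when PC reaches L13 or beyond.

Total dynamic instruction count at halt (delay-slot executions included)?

8

#0 or   r3, r2, r2 ; 0/13/9/9/15/6
#1 xor  r4, r2, r1 ; 0/13/9/9/4/6
#2 xor  r0, r3, r5 ; 0/13/9/9/4/6
#3 bne  r5, r3, L10 ; 0/13/9/9/4/6 ; →target
#4 or   r2, r2, r3 ; 0/13/9/9/4/6
#10 and  r4, r5, r1 ; 0/13/9/9/4/6
#11 add  r4, r3, r3 ; 0/13/9/9/18/6
#12 addi  r1, r4, 5 ; 0/23/9/9/18/6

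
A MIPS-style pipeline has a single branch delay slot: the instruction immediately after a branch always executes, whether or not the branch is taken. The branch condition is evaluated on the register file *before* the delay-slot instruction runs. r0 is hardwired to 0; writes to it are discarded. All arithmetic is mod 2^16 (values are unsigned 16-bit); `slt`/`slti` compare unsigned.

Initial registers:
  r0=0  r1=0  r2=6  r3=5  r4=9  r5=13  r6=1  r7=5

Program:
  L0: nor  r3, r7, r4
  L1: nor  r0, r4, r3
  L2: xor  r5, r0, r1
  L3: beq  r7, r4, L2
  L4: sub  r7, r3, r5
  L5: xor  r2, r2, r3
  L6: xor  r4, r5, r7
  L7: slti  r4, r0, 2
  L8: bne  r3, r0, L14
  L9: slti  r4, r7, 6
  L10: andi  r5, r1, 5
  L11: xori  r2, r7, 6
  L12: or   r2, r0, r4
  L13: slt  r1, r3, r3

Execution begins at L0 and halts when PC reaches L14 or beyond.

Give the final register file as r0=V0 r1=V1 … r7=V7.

[0] nor  r3, r7, r4  →  {r0:0, r1:0, r2:6, r3:65522, r4:9, r5:13, r6:1, r7:5}
[1] nor  r0, r4, r3  →  {r0:0, r1:0, r2:6, r3:65522, r4:9, r5:13, r6:1, r7:5}
[2] xor  r5, r0, r1  →  {r0:0, r1:0, r2:6, r3:65522, r4:9, r5:0, r6:1, r7:5}
[3] beq  r7, r4, L2  →  {r0:0, r1:0, r2:6, r3:65522, r4:9, r5:0, r6:1, r7:5}  ⟨branch fallthrough⟩
[4] sub  r7, r3, r5  →  {r0:0, r1:0, r2:6, r3:65522, r4:9, r5:0, r6:1, r7:65522}
[5] xor  r2, r2, r3  →  {r0:0, r1:0, r2:65524, r3:65522, r4:9, r5:0, r6:1, r7:65522}
[6] xor  r4, r5, r7  →  {r0:0, r1:0, r2:65524, r3:65522, r4:65522, r5:0, r6:1, r7:65522}
[7] slti  r4, r0, 2  →  {r0:0, r1:0, r2:65524, r3:65522, r4:1, r5:0, r6:1, r7:65522}
[8] bne  r3, r0, L14  →  {r0:0, r1:0, r2:65524, r3:65522, r4:1, r5:0, r6:1, r7:65522}  ⟨branch taken⟩
[9] slti  r4, r7, 6  →  {r0:0, r1:0, r2:65524, r3:65522, r4:0, r5:0, r6:1, r7:65522}

r0=0 r1=0 r2=65524 r3=65522 r4=0 r5=0 r6=1 r7=65522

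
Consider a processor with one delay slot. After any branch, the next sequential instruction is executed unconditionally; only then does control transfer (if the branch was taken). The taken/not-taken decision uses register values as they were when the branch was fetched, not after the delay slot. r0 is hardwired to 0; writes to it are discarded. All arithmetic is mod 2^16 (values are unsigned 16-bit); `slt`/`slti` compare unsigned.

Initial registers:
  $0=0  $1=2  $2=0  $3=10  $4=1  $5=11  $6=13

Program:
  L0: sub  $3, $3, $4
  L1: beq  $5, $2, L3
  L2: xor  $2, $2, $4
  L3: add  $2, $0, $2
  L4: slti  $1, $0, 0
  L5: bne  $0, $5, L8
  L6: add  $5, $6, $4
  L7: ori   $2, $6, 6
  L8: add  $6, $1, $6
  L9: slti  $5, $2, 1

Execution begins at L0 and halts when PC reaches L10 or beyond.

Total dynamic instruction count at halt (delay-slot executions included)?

#0 sub  $3, $3, $4 ; 0/2/0/9/1/11/13
#1 beq  $5, $2, L3 ; 0/2/0/9/1/11/13 ; →fallthru
#2 xor  $2, $2, $4 ; 0/2/1/9/1/11/13
#3 add  $2, $0, $2 ; 0/2/1/9/1/11/13
#4 slti  $1, $0, 0 ; 0/0/1/9/1/11/13
#5 bne  $0, $5, L8 ; 0/0/1/9/1/11/13 ; →target
#6 add  $5, $6, $4 ; 0/0/1/9/1/14/13
#8 add  $6, $1, $6 ; 0/0/1/9/1/14/13
#9 slti  $5, $2, 1 ; 0/0/1/9/1/0/13

9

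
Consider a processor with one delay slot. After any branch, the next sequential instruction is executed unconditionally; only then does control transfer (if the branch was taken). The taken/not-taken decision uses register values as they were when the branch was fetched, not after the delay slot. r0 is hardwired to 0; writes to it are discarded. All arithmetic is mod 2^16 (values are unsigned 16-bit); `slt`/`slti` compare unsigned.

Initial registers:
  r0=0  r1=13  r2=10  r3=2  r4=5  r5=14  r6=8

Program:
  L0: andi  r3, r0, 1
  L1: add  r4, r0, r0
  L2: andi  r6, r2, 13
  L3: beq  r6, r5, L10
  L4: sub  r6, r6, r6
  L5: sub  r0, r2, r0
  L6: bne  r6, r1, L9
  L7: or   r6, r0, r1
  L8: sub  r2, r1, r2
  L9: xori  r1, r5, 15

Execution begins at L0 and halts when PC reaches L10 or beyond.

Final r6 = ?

13

[0] andi  r3, r0, 1  →  {r0:0, r1:13, r2:10, r3:0, r4:5, r5:14, r6:8}
[1] add  r4, r0, r0  →  {r0:0, r1:13, r2:10, r3:0, r4:0, r5:14, r6:8}
[2] andi  r6, r2, 13  →  {r0:0, r1:13, r2:10, r3:0, r4:0, r5:14, r6:8}
[3] beq  r6, r5, L10  →  {r0:0, r1:13, r2:10, r3:0, r4:0, r5:14, r6:8}  ⟨branch fallthrough⟩
[4] sub  r6, r6, r6  →  {r0:0, r1:13, r2:10, r3:0, r4:0, r5:14, r6:0}
[5] sub  r0, r2, r0  →  {r0:0, r1:13, r2:10, r3:0, r4:0, r5:14, r6:0}
[6] bne  r6, r1, L9  →  {r0:0, r1:13, r2:10, r3:0, r4:0, r5:14, r6:0}  ⟨branch taken⟩
[7] or   r6, r0, r1  →  {r0:0, r1:13, r2:10, r3:0, r4:0, r5:14, r6:13}
[9] xori  r1, r5, 15  →  {r0:0, r1:1, r2:10, r3:0, r4:0, r5:14, r6:13}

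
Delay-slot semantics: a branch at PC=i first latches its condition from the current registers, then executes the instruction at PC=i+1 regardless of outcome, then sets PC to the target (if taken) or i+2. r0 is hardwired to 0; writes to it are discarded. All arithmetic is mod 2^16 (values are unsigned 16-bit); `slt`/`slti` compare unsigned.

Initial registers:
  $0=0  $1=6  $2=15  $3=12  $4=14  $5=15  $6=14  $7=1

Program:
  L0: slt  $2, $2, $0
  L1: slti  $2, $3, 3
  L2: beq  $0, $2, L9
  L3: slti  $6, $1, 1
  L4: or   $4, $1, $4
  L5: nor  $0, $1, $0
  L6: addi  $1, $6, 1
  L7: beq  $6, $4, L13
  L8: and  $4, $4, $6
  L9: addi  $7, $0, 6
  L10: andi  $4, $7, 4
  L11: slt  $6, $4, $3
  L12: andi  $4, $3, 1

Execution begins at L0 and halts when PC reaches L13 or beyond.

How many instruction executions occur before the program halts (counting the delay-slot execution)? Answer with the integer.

#0 slt  $2, $2, $0 ; 0/6/0/12/14/15/14/1
#1 slti  $2, $3, 3 ; 0/6/0/12/14/15/14/1
#2 beq  $0, $2, L9 ; 0/6/0/12/14/15/14/1 ; →target
#3 slti  $6, $1, 1 ; 0/6/0/12/14/15/0/1
#9 addi  $7, $0, 6 ; 0/6/0/12/14/15/0/6
#10 andi  $4, $7, 4 ; 0/6/0/12/4/15/0/6
#11 slt  $6, $4, $3 ; 0/6/0/12/4/15/1/6
#12 andi  $4, $3, 1 ; 0/6/0/12/0/15/1/6

8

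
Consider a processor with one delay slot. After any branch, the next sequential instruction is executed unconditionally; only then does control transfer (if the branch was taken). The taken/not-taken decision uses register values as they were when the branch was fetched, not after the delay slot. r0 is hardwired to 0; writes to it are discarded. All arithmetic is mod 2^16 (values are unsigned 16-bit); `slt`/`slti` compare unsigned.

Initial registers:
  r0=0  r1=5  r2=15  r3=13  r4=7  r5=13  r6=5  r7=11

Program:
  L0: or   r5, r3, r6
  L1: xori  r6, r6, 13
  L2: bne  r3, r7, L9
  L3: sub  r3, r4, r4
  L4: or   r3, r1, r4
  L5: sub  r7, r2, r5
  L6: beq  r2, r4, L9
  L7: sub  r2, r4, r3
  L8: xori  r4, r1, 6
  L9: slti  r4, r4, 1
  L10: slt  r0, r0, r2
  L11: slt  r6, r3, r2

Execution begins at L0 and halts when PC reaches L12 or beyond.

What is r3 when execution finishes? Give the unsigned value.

  step pc=0: or   r5, r3, r6  regs=(0,5,15,13,7,13,5,11)
  step pc=1: xori  r6, r6, 13  regs=(0,5,15,13,7,13,8,11)
  step pc=2: bne  r3, r7, L9  cond=T  regs=(0,5,15,13,7,13,8,11)
  step pc=3: sub  r3, r4, r4  regs=(0,5,15,0,7,13,8,11)
  step pc=9: slti  r4, r4, 1  regs=(0,5,15,0,0,13,8,11)
  step pc=10: slt  r0, r0, r2  regs=(0,5,15,0,0,13,8,11)
  step pc=11: slt  r6, r3, r2  regs=(0,5,15,0,0,13,1,11)

0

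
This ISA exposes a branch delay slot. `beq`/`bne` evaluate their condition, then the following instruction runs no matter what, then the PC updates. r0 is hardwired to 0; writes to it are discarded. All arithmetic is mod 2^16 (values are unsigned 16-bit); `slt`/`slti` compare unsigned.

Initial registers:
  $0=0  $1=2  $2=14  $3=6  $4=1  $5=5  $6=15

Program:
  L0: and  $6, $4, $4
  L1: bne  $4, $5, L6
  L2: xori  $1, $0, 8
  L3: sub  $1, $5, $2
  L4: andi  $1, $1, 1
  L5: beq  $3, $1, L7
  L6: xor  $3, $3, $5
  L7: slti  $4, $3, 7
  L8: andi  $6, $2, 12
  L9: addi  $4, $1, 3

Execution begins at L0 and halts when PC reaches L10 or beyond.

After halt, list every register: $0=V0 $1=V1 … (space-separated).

#0 and  $6, $4, $4 ; 0/2/14/6/1/5/1
#1 bne  $4, $5, L6 ; 0/2/14/6/1/5/1 ; →target
#2 xori  $1, $0, 8 ; 0/8/14/6/1/5/1
#6 xor  $3, $3, $5 ; 0/8/14/3/1/5/1
#7 slti  $4, $3, 7 ; 0/8/14/3/1/5/1
#8 andi  $6, $2, 12 ; 0/8/14/3/1/5/12
#9 addi  $4, $1, 3 ; 0/8/14/3/11/5/12

$0=0 $1=8 $2=14 $3=3 $4=11 $5=5 $6=12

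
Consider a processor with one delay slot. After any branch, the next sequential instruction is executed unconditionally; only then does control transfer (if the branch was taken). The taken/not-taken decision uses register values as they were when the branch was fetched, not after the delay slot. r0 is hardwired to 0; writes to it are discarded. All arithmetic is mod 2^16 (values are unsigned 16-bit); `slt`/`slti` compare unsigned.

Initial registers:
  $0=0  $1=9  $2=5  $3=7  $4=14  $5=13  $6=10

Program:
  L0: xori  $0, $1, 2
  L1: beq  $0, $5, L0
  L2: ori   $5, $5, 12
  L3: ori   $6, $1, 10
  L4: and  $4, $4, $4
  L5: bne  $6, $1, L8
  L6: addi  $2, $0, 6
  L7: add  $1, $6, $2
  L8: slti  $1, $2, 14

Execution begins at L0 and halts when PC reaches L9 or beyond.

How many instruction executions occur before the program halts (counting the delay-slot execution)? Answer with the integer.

#0 xori  $0, $1, 2 ; 0/9/5/7/14/13/10
#1 beq  $0, $5, L0 ; 0/9/5/7/14/13/10 ; →fallthru
#2 ori   $5, $5, 12 ; 0/9/5/7/14/13/10
#3 ori   $6, $1, 10 ; 0/9/5/7/14/13/11
#4 and  $4, $4, $4 ; 0/9/5/7/14/13/11
#5 bne  $6, $1, L8 ; 0/9/5/7/14/13/11 ; →target
#6 addi  $2, $0, 6 ; 0/9/6/7/14/13/11
#8 slti  $1, $2, 14 ; 0/1/6/7/14/13/11

8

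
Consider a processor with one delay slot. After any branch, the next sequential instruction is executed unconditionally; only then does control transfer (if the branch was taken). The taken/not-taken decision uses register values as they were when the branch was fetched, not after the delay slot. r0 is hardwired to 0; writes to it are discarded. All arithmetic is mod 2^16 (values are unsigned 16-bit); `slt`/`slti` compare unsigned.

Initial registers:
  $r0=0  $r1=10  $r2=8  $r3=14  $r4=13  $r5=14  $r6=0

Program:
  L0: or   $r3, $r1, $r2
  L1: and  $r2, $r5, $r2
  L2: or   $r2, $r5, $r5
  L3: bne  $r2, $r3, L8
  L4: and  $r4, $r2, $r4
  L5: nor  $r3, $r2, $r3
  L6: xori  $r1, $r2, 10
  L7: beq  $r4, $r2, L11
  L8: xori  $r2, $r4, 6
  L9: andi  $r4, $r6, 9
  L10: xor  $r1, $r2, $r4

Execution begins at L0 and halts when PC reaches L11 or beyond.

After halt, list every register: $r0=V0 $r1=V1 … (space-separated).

$r0=0 $r1=10 $r2=10 $r3=10 $r4=0 $r5=14 $r6=0

  step pc=0: or   $r3, $r1, $r2  regs=(0,10,8,10,13,14,0)
  step pc=1: and  $r2, $r5, $r2  regs=(0,10,8,10,13,14,0)
  step pc=2: or   $r2, $r5, $r5  regs=(0,10,14,10,13,14,0)
  step pc=3: bne  $r2, $r3, L8  cond=T  regs=(0,10,14,10,13,14,0)
  step pc=4: and  $r4, $r2, $r4  regs=(0,10,14,10,12,14,0)
  step pc=8: xori  $r2, $r4, 6  regs=(0,10,10,10,12,14,0)
  step pc=9: andi  $r4, $r6, 9  regs=(0,10,10,10,0,14,0)
  step pc=10: xor  $r1, $r2, $r4  regs=(0,10,10,10,0,14,0)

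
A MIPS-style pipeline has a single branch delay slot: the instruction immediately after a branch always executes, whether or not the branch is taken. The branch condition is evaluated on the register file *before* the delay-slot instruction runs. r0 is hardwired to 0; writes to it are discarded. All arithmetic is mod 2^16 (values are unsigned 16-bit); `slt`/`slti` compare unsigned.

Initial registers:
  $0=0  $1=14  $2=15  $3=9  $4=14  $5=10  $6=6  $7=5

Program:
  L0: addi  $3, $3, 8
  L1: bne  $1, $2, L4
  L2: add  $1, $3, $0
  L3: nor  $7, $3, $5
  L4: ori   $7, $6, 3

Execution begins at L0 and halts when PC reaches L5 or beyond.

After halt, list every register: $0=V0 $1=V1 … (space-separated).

PC=0  addi  $3, $3, 8        | $0=0 $1=14 $2=15 $3=17 $4=14 $5=10 $6=6 $7=5
PC=1  bne  $1, $2, L4        | $0=0 $1=14 $2=15 $3=17 $4=14 $5=10 $6=6 $7=5  [TAKEN]
PC=2  add  $1, $3, $0        | $0=0 $1=17 $2=15 $3=17 $4=14 $5=10 $6=6 $7=5
PC=4  ori   $7, $6, 3        | $0=0 $1=17 $2=15 $3=17 $4=14 $5=10 $6=6 $7=7

$0=0 $1=17 $2=15 $3=17 $4=14 $5=10 $6=6 $7=7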